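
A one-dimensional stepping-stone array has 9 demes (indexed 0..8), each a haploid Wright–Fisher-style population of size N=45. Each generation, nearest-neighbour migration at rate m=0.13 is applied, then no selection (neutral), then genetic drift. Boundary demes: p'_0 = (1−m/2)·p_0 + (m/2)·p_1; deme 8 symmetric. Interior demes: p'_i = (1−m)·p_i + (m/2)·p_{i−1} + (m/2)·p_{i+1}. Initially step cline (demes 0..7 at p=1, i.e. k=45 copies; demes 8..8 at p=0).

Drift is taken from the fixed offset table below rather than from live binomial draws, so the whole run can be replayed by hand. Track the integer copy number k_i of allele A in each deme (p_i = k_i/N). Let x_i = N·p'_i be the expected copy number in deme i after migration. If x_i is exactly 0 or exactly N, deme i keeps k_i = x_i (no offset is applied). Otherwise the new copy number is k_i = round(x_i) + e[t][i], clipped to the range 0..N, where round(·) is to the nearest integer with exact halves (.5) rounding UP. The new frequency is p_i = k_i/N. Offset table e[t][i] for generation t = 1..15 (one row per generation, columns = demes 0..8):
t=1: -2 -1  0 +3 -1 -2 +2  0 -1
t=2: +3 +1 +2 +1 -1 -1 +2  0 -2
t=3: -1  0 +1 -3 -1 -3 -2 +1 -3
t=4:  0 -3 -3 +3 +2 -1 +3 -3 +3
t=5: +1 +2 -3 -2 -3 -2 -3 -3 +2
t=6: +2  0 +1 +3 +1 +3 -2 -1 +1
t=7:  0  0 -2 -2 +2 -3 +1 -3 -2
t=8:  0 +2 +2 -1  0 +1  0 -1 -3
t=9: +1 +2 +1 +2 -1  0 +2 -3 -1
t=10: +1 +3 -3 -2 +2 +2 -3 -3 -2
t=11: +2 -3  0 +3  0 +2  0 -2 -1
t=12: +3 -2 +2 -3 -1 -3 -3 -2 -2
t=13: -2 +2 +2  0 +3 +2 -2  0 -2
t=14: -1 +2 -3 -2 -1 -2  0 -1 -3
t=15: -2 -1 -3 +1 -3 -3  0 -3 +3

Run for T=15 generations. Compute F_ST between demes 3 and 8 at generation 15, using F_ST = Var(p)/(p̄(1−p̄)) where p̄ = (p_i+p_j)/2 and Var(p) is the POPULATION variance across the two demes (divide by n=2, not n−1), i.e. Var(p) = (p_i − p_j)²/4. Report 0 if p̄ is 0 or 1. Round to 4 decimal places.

0.5120

t=0: k=[45 45 45 45 45 45 45 45 0]
t=1: x=[45.0000 45.0000 45.0000 45.0000 45.0000 45.0000 45.0000 42.0750 2.9250] k=[45 45 45 45 45 45 45 42 2]
t=2: x=[45.0000 45.0000 45.0000 45.0000 45.0000 45.0000 44.8050 39.5950 4.6000] k=[45 45 45 45 45 45 45 40 3]
t=3: x=[45.0000 45.0000 45.0000 45.0000 45.0000 45.0000 44.6750 37.9200 5.4050] k=[45 45 45 45 45 45 43 39 2]
t=4: x=[45.0000 45.0000 45.0000 45.0000 45.0000 44.8700 42.8700 36.8550 4.4050] k=[45 45 45 45 45 44 45 34 7]
t=5: x=[45.0000 45.0000 45.0000 45.0000 44.9350 44.1300 44.2200 32.9600 8.7550] k=[45 45 45 45 42 42 41 30 11]
t=6: x=[45.0000 45.0000 45.0000 44.8050 42.1950 41.9350 40.3500 29.4800 12.2350] k=[45 45 45 45 43 45 38 28 13]
t=7: x=[45.0000 45.0000 45.0000 44.8700 43.2600 44.4150 37.8050 27.6750 13.9750] k=[45 45 45 43 45 41 39 25 12]
t=8: x=[45.0000 45.0000 44.8700 43.2600 44.6100 41.1300 38.2200 25.0650 12.8450] k=[45 45 45 42 45 42 38 24 10]
t=9: x=[45.0000 45.0000 44.8050 42.3900 44.6100 41.9350 37.3500 24.0000 10.9100] k=[45 45 45 44 44 42 39 21 10]
t=10: x=[45.0000 45.0000 44.9350 44.0650 43.8700 41.9350 38.0250 21.4550 10.7150] k=[45 45 42 42 45 44 35 18 9]
t=11: x=[45.0000 44.8050 42.1950 42.1950 44.7400 43.4800 34.4800 18.5200 9.5850] k=[45 42 42 45 45 45 34 17 9]
t=12: x=[44.8050 42.1950 42.1950 44.8050 45.0000 44.2850 33.6100 17.5850 9.5200] k=[45 40 44 42 45 41 31 16 8]
t=13: x=[44.6750 40.5850 43.6100 42.3250 44.5450 40.6100 30.6750 16.4550 8.5200] k=[43 43 45 42 45 43 29 16 7]
t=14: x=[43.0000 43.1300 44.6750 42.3900 44.6750 42.2200 29.0650 16.2600 7.5850] k=[42 45 42 40 44 40 29 15 5]
t=15: x=[42.1950 44.6100 42.0650 40.3900 43.4800 39.5450 28.8050 15.2600 5.6500] k=[40 44 39 41 40 37 29 12 9]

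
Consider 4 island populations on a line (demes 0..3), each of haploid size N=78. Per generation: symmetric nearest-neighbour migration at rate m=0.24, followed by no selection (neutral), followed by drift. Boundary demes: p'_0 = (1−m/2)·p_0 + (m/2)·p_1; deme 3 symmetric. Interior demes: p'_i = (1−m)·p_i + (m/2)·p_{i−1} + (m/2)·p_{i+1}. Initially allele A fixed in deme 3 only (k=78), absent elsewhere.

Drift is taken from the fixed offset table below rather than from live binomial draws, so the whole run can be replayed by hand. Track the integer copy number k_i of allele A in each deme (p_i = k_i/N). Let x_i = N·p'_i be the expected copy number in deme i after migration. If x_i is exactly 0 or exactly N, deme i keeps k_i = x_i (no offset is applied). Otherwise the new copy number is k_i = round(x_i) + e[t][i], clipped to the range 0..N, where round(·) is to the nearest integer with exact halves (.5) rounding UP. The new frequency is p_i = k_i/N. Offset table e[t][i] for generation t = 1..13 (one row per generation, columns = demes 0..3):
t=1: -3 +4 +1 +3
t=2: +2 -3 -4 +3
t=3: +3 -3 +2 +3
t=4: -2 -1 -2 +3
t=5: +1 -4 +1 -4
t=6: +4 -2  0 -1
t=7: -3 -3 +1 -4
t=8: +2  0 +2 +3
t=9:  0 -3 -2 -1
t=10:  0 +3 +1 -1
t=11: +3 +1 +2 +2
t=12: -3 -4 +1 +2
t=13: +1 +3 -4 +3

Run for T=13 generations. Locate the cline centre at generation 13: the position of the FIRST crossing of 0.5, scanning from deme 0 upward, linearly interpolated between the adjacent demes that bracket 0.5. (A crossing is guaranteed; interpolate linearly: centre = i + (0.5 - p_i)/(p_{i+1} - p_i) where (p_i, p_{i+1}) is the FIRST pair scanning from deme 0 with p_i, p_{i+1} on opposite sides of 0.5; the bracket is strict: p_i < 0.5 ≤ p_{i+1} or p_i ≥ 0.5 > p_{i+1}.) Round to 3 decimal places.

t=0: k=[0 0 0 78]
t=1: x=[0.0000 0.0000 9.3600 68.6400] k=[0 0 10 72]
t=2: x=[0.0000 1.2000 16.2400 64.5600] k=[0 0 12 68]
t=3: x=[0.0000 1.4400 17.2800 61.2800] k=[0 0 19 64]
t=4: x=[0.0000 2.2800 22.1200 58.6000] k=[0 1 20 62]
t=5: x=[0.1200 3.1600 22.7600 56.9600] k=[1 0 24 53]
t=6: x=[0.8800 3.0000 24.6000 49.5200] k=[5 1 25 49]
t=7: x=[4.5200 4.3600 25.0000 46.1200] k=[2 1 26 42]
t=8: x=[1.8800 4.1200 24.9200 40.0800] k=[4 4 27 43]
t=9: x=[4.0000 6.7600 26.1600 41.0800] k=[4 4 24 40]
t=10: x=[4.0000 6.4000 23.5200 38.0800] k=[4 9 25 37]
t=11: x=[4.6000 10.3200 24.5200 35.5600] k=[8 11 27 38]
t=12: x=[8.3600 12.5600 26.4000 36.6800] k=[5 9 27 39]
t=13: x=[5.4800 10.6800 26.2800 37.5600] k=[6 14 22 41]

2.895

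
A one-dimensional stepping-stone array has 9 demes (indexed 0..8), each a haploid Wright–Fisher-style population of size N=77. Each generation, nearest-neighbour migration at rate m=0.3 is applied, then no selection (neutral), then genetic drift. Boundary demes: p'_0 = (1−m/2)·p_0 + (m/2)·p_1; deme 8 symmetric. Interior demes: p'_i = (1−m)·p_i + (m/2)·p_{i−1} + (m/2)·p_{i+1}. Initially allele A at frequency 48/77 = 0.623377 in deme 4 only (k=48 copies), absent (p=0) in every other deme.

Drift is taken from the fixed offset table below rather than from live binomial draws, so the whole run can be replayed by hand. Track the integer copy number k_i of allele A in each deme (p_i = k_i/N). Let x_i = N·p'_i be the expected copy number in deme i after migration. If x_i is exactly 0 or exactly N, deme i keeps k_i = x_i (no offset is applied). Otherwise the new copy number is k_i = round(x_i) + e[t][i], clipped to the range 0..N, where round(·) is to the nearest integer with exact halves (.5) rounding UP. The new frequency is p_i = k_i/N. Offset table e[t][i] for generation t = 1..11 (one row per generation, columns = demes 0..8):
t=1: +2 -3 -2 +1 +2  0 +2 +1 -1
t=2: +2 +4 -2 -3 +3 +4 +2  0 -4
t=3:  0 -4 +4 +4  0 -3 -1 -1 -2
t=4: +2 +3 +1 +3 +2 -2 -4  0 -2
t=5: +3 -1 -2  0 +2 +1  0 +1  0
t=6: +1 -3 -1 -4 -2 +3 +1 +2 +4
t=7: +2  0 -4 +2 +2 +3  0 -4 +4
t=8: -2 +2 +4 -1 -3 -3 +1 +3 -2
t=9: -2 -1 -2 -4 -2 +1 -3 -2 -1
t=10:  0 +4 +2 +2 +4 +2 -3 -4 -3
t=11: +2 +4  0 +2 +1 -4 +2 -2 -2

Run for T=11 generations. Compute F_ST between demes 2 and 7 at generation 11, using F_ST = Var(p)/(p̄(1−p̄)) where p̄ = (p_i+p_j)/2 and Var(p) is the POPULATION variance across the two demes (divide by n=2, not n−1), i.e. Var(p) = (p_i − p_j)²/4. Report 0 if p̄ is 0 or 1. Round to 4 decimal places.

t=0: k=[0 0 0 0 48 0 0 0 0]
t=1: x=[0.0000 0.0000 0.0000 7.2000 33.6000 7.2000 0.0000 0.0000 0.0000] k=[0 0 0 8 36 7 0 0 0]
t=2: x=[0.0000 0.0000 1.2000 11.0000 27.4500 10.3000 1.0500 0.0000 0.0000] k=[0 0 0 8 30 14 3 0 0]
t=3: x=[0.0000 0.0000 1.2000 10.1000 24.3000 14.7500 4.2000 0.4500 0.0000] k=[0 0 5 14 24 12 3 0 0]
t=4: x=[0.0000 0.7500 5.6000 14.1500 20.7000 12.4500 3.9000 0.4500 0.0000] k=[0 4 7 17 23 10 0 0 0]
t=5: x=[0.6000 3.8500 8.0500 16.4000 20.1500 10.4500 1.5000 0.0000 0.0000] k=[4 3 6 16 22 11 2 0 0]
t=6: x=[3.8500 3.6000 7.0500 15.4000 19.4500 11.3000 3.0500 0.3000 0.0000] k=[5 1 6 11 17 14 4 2 0]
t=7: x=[4.4000 2.3500 6.0000 11.1500 15.6500 12.9500 5.2000 2.0000 0.3000] k=[6 2 2 13 18 16 5 0 4]
t=8: x=[5.4000 2.6000 3.6500 12.1000 16.9500 14.6500 5.9000 1.3500 3.4000] k=[3 5 8 11 14 12 7 4 1]
t=9: x=[3.3000 5.1500 8.0000 11.0000 13.2500 11.5500 7.3000 4.0000 1.4500] k=[1 4 6 7 11 13 4 2 0]
t=10: x=[1.4500 3.8500 5.8500 7.4500 10.7000 11.3500 5.0500 2.0000 0.3000] k=[1 8 8 9 15 13 2 0 0]
t=11: x=[2.0500 6.9500 8.1500 9.7500 13.8000 11.6500 3.3500 0.3000 0.0000] k=[4 11 8 12 15 8 5 0 0]

0.0548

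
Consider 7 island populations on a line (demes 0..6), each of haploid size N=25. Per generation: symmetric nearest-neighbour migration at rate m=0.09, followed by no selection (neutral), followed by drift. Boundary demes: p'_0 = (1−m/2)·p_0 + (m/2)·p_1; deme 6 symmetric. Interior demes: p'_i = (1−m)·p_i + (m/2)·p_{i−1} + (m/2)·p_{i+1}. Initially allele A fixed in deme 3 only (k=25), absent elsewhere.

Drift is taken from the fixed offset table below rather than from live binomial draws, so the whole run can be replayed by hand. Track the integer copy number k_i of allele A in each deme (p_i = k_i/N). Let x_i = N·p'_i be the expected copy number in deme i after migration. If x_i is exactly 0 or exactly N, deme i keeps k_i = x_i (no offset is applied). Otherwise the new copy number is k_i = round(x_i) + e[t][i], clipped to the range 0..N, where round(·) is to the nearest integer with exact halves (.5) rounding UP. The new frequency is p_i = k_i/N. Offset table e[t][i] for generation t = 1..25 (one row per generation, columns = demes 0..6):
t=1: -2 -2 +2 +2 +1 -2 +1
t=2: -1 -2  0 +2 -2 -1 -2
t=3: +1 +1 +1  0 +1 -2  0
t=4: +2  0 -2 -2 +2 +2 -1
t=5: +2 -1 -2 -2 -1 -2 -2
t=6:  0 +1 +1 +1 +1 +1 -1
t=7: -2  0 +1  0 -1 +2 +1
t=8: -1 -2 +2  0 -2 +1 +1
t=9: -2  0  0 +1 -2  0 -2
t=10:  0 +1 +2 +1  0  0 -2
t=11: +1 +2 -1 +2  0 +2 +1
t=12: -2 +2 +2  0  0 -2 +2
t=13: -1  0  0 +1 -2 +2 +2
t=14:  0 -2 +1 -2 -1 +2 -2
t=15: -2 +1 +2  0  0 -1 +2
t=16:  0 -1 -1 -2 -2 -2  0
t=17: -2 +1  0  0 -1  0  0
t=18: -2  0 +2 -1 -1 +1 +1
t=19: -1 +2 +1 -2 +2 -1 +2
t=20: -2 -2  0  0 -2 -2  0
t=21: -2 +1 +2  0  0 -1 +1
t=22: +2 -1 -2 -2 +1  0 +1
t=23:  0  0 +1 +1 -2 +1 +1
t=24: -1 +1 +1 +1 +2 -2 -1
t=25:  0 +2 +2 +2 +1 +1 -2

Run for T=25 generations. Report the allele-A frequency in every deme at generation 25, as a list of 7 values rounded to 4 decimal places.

t=0: k=[0 0 0 25 0 0 0]
t=1: x=[0.0000 0.0000 1.1250 22.7500 1.1250 0.0000 0.0000] k=[0 0 3 25 2 0 0]
t=2: x=[0.0000 0.1350 3.8550 22.9750 2.9450 0.0900 0.0000] k=[0 0 4 25 1 0 0]
t=3: x=[0.0000 0.1800 4.7650 22.9750 2.0350 0.0450 0.0000] k=[0 1 6 23 3 0 0]
t=4: x=[0.0450 1.1800 6.5400 21.3350 3.7650 0.1350 0.0000] k=[2 1 5 19 6 2 0]
t=5: x=[1.9550 1.2250 5.4500 17.7850 6.4050 2.0900 0.0900] k=[4 0 3 16 5 0 0]
t=6: x=[3.8200 0.3150 3.4500 14.9200 5.2700 0.2250 0.0000] k=[4 1 4 16 6 1 0]
t=7: x=[3.8650 1.2700 4.4050 15.0100 6.2250 1.1800 0.0450] k=[2 1 5 15 5 3 1]
t=8: x=[1.9550 1.2250 5.2700 14.1000 5.3600 3.0000 1.0900] k=[1 0 7 14 3 4 2]
t=9: x=[0.9550 0.3600 7.0000 13.1900 3.5400 3.8650 2.0900] k=[0 0 7 14 2 4 0]
t=10: x=[0.0000 0.3150 7.0000 13.1450 2.6300 3.7300 0.1800] k=[0 1 9 14 3 4 0]
t=11: x=[0.0450 1.3150 8.8650 13.2800 3.5400 3.7750 0.1800] k=[1 3 8 15 4 6 1]
t=12: x=[1.0900 3.1350 8.0900 14.1900 4.5850 5.6850 1.2250] k=[0 5 10 14 5 4 3]
t=13: x=[0.2250 5.0000 9.9550 13.4150 5.3600 4.0000 3.0450] k=[0 5 10 14 3 6 5]
t=14: x=[0.2250 5.0000 9.9550 13.3250 3.6300 5.8200 5.0450] k=[0 3 11 11 3 8 3]
t=15: x=[0.1350 3.2250 10.6400 10.6400 3.5850 7.5500 3.2250] k=[0 4 13 11 4 7 5]
t=16: x=[0.1800 4.2250 12.5050 10.7750 4.4500 6.7750 5.0900] k=[0 3 12 9 2 5 5]
t=17: x=[0.1350 3.2700 11.4600 8.8200 2.4500 4.8650 5.0000] k=[0 4 11 9 1 5 5]
t=18: x=[0.1800 4.1350 10.5950 8.7300 1.5400 4.8200 5.0000] k=[0 4 13 8 1 6 6]
t=19: x=[0.1800 4.2250 12.3700 7.9100 1.5400 5.7750 6.0000] k=[0 6 13 6 4 5 8]
t=20: x=[0.2700 6.0450 12.3700 6.2250 4.1350 5.0900 7.8650] k=[0 4 12 6 2 3 8]
t=21: x=[0.1800 4.1800 11.3700 6.0900 2.2250 3.1800 7.7750] k=[0 5 13 6 2 2 9]
t=22: x=[0.2250 5.1350 12.3250 6.1350 2.1800 2.3150 8.6850] k=[2 4 10 4 3 2 10]
t=23: x=[2.0900 4.1800 9.4600 4.2250 3.0000 2.4050 9.6400] k=[2 4 10 5 1 3 11]
t=24: x=[2.0900 4.1800 9.5050 5.0450 1.2700 3.2700 10.6400] k=[1 5 11 6 3 1 10]
t=25: x=[1.1800 5.0900 10.5050 6.0900 3.0450 1.4950 9.5950] k=[1 7 13 8 4 2 8]

[0.0400, 0.2800, 0.5200, 0.3200, 0.1600, 0.0800, 0.3200]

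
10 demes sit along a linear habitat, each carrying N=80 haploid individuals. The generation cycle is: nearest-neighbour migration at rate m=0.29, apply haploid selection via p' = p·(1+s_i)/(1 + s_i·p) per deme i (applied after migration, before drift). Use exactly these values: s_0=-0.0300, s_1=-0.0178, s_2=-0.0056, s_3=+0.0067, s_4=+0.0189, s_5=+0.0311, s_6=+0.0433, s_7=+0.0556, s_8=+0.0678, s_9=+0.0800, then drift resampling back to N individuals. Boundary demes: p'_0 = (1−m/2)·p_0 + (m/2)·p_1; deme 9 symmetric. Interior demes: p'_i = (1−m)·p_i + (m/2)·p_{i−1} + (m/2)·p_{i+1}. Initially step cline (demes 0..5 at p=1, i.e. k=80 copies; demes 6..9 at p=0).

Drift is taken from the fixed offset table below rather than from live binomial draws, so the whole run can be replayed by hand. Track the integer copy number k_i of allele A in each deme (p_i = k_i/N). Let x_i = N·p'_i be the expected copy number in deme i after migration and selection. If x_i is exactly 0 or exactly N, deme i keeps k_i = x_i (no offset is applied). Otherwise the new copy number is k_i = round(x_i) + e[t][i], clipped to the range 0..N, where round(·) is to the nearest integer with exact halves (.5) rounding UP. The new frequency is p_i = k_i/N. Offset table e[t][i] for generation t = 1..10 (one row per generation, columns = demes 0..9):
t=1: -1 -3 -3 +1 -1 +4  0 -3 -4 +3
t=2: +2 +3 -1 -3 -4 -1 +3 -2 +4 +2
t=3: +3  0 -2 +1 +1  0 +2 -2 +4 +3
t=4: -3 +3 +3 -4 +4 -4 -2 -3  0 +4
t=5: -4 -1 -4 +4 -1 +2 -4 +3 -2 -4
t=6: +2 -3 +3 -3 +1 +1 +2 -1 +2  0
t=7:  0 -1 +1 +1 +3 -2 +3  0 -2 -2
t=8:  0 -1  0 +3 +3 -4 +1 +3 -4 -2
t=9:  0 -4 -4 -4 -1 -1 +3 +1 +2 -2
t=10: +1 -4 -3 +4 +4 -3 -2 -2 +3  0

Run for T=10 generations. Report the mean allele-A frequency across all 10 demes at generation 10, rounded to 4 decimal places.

t=0: k=[80 80 80 80 80 80 0 0 0 0]
t=1: x=[80.0000 80.0000 80.0000 80.0000 80.0000 68.7005 12.0268 0.0000 0.0000 0.0000] k=[80 80 80 80 80 73 12 0 0 0]
t=2: x=[80.0000 80.0000 80.0000 80.0000 79.0036 65.5364 19.7282 1.8345 0.0000 0.0000] k=[80 80 80 80 75 65 23 0 0 0]
t=3: x=[80.0000 80.0000 80.0000 79.2798 74.3737 60.8103 26.5008 3.5123 0.0000 0.0000] k=[80 80 80 80 75 61 29 2 0 0]
t=4: x=[80.0000 80.0000 80.0000 79.2798 73.8029 58.8696 30.5210 5.9146 0.3096 0.0000] k=[80 80 80 75 78 55 29 3 0 0]
t=5: x=[80.0000 80.0000 79.2710 76.1843 74.3294 55.0933 29.7881 6.6579 0.4643 0.0000] k=[80 80 75 80 73 57 26 10 0 0]
t=6: x=[80.0000 79.2620 76.4309 78.2713 71.8333 55.3504 28.9534 11.3883 1.5464 0.0000] k=[80 76 79 75 73 56 31 10 4 0]
t=7: x=[79.4022 76.9630 77.9739 75.3195 70.9760 55.3652 32.3937 12.7441 4.5643 0.6260] k=[79 76 79 76 74 53 35 13 3 0]
t=8: x=[78.5214 76.8155 78.1197 76.1694 71.3899 53.9756 35.2536 15.4018 4.2727 0.4696] k=[79 76 78 79 74 50 36 18 0 0]
t=9: x=[78.5214 76.6681 77.8432 78.1422 71.3899 52.0098 36.2586 18.7660 2.7808 0.0000] k=[79 73 74 74 70 51 39 20 5 0]
t=10: x=[78.0736 73.9148 73.8231 73.4602 68.0170 52.5697 38.8314 21.4179 6.8499 0.7824] k=[79 70 71 77 72 50 37 19 10 1]

0.6075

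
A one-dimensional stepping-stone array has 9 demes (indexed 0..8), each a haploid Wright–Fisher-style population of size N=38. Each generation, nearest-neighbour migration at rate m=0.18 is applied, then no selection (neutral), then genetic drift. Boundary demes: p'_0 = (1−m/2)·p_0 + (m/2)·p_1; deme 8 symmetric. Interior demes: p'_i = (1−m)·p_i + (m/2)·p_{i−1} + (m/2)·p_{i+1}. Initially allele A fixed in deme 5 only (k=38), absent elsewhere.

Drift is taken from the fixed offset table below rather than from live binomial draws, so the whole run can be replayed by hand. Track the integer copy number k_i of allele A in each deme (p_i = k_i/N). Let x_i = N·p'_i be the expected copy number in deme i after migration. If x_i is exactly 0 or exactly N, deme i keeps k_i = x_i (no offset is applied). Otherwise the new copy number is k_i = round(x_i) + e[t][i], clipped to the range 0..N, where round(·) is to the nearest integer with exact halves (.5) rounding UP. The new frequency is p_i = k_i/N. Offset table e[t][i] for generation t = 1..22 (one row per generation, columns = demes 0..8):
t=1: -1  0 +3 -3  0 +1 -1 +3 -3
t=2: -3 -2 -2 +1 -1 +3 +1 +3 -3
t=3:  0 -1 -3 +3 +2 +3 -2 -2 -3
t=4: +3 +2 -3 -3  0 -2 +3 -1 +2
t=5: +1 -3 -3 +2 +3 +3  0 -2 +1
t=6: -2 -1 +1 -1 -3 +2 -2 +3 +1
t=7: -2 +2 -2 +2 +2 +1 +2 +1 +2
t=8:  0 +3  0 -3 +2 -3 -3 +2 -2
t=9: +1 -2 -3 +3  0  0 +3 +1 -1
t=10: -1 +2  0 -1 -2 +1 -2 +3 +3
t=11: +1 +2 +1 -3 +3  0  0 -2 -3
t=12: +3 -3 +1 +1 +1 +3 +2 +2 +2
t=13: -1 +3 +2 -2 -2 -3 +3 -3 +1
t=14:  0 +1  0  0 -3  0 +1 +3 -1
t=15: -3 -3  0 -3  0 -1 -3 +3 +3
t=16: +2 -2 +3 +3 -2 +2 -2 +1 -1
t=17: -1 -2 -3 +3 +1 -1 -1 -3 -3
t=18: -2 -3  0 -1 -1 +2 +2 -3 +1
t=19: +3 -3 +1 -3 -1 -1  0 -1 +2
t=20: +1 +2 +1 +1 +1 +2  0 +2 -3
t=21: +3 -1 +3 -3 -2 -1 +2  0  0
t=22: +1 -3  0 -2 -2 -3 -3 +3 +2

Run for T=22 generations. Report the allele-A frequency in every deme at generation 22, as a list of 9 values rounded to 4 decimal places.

t=0: k=[0 0 0 0 0 38 0 0 0]
t=1: x=[0.0000 0.0000 0.0000 0.0000 3.4200 31.1600 3.4200 0.0000 0.0000] k=[0 0 0 0 3 32 2 0 0]
t=2: x=[0.0000 0.0000 0.0000 0.2700 5.3400 26.6900 4.5200 0.1800 0.0000] k=[0 0 0 1 4 30 6 3 0]
t=3: x=[0.0000 0.0000 0.0900 1.1800 6.0700 25.5000 7.8900 3.0000 0.2700] k=[0 0 0 4 8 29 6 1 0]
t=4: x=[0.0000 0.0000 0.3600 4.0000 9.5300 25.0400 7.6200 1.3600 0.0900] k=[0 0 0 1 10 23 11 0 2]
t=5: x=[0.0000 0.0000 0.0900 1.7200 10.3600 20.7500 11.0900 1.1700 1.8200] k=[0 0 0 4 13 24 11 0 3]
t=6: x=[0.0000 0.0000 0.3600 4.4500 13.1800 21.8400 11.1800 1.2600 2.7300] k=[0 0 1 3 10 24 9 4 4]
t=7: x=[0.0000 0.0900 1.0900 3.4500 10.6300 21.3900 9.9000 4.4500 4.0000] k=[0 2 0 5 13 22 12 5 6]
t=8: x=[0.1800 1.6400 0.6300 5.2700 13.0900 20.2900 12.2700 5.7200 5.9100] k=[0 5 1 2 15 17 9 8 4]
t=9: x=[0.4500 4.1900 1.4500 3.0800 14.0100 16.1000 9.6300 7.7300 4.3600] k=[1 2 0 6 14 16 13 9 3]
t=10: x=[1.0900 1.7300 0.7200 6.1800 13.4600 15.5500 12.9100 8.8200 3.5400] k=[0 4 1 5 11 17 11 12 7]
t=11: x=[0.3600 3.3700 1.6300 5.1800 11.0000 15.9200 11.6300 11.4600 7.4500] k=[1 5 3 2 14 16 12 9 4]
t=12: x=[1.3600 4.4600 3.0900 3.1700 13.1000 15.4600 12.0900 8.8200 4.4500] k=[4 1 4 4 14 18 14 11 6]
t=13: x=[3.7300 1.5400 3.7300 4.9000 13.4600 17.2800 14.0900 10.8200 6.4500] k=[3 5 6 3 11 14 17 8 7]
t=14: x=[3.1800 4.9100 5.6400 3.9900 10.5500 14.0000 15.9200 8.7200 7.0900] k=[3 6 6 4 8 14 17 12 6]
t=15: x=[3.2700 5.7300 5.8200 4.5400 8.1800 13.7300 16.2800 11.9100 6.5400] k=[0 3 6 2 8 13 13 15 10]
t=16: x=[0.2700 3.0000 5.3700 2.9000 7.9100 12.5500 13.1800 14.3700 10.4500] k=[2 1 8 6 6 15 11 15 9]
t=17: x=[1.9100 1.7200 7.1900 6.1800 6.8100 13.8300 11.7200 14.1000 9.5400] k=[1 0 4 9 8 13 11 11 7]
t=18: x=[0.9100 0.4500 4.0900 8.4600 8.5400 12.3700 11.1800 10.6400 7.3600] k=[0 0 4 7 8 14 13 8 8]
t=19: x=[0.0000 0.3600 3.9100 6.8200 8.4500 13.3700 12.6400 8.4500 8.0000] k=[0 0 5 4 7 12 13 7 10]
t=20: x=[0.0000 0.4500 4.4600 4.3600 7.1800 11.6400 12.3700 7.8100 9.7300] k=[0 2 5 5 8 14 12 10 7]
t=21: x=[0.1800 2.0900 4.7300 5.2700 8.2700 13.2800 12.0000 9.9100 7.2700] k=[3 1 8 2 6 12 14 10 7]
t=22: x=[2.8200 1.8100 6.8300 2.9000 6.1800 11.6400 13.4600 10.0900 7.2700] k=[4 0 7 1 4 9 10 13 9]

[0.1053, 0.0000, 0.1842, 0.0263, 0.1053, 0.2368, 0.2632, 0.3421, 0.2368]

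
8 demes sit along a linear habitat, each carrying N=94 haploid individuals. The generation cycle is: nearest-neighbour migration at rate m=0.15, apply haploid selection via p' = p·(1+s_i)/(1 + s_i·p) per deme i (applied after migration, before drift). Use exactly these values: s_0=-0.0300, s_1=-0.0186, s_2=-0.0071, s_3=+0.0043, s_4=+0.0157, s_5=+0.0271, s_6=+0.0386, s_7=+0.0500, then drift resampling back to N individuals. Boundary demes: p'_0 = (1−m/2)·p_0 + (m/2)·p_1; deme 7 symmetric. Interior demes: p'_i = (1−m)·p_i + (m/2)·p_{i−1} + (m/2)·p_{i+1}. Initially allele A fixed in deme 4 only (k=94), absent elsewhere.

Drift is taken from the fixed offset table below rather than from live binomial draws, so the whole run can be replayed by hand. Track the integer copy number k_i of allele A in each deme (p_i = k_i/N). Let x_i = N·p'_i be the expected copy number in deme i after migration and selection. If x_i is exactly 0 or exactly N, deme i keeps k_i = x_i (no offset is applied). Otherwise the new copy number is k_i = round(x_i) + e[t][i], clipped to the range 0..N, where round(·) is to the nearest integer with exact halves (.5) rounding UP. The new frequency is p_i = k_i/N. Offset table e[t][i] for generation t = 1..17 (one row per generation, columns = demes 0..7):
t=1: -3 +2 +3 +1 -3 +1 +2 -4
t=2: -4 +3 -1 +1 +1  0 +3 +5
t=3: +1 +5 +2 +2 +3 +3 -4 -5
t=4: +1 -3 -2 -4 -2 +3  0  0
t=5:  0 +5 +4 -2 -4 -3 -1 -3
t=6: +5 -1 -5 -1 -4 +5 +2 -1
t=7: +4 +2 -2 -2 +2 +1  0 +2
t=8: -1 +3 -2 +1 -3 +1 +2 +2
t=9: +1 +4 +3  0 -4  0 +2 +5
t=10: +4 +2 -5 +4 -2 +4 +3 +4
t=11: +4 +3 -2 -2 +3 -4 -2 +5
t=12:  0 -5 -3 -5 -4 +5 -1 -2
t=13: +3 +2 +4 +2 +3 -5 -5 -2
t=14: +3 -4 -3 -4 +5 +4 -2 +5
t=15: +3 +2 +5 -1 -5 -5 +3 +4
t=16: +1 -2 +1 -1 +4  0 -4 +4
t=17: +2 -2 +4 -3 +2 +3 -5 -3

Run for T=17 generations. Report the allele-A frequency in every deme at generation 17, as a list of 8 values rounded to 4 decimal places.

t=0: k=[0 0 0 0 94 0 0 0]
t=1: x=[0.0000 0.0000 0.0000 7.0780 80.0857 7.2264 0.0000 0.0000] k=[0 0 0 8 77 8 0 0]
t=2: x=[0.0000 0.0000 0.5958 12.6218 66.9511 12.8691 0.6230 0.0000] k=[0 0 0 14 68 13 4 0]
t=3: x=[0.0000 0.0000 1.0426 17.0598 60.1631 16.8160 4.5357 0.3149] k=[0 0 3 19 63 20 1 0]
t=4: x=[0.0000 0.2208 3.9480 21.1703 56.8256 22.2509 2.4384 0.0787] k=[0 0 2 17 55 25 2 0]
t=5: x=[0.0000 0.1472 2.9545 18.7894 50.2645 26.0252 3.7076 0.1575] k=[0 5 7 17 46 23 3 0]
t=6: x=[0.3638 4.6906 7.5504 18.4886 42.4624 23.6957 4.4322 0.2362] k=[5 4 3 17 38 29 6 0]
t=7: x=[4.7848 3.9287 4.0970 17.5863 36.0957 28.4780 7.5333 0.4724] k=[9 6 2 16 38 29 8 2]
t=8: x=[8.5357 5.8216 3.3271 16.6587 36.0205 28.6296 9.4418 2.5692] k=[8 9 1 18 33 30 11 5]
t=9: x=[7.8530 8.1836 2.8552 17.9121 31.9779 29.3369 12.3764 5.7060] k=[9 12 6 18 28 29 14 11]
t=10: x=[8.9747 11.1393 7.3019 17.9121 27.6279 28.3264 15.3810 11.7163] k=[13 13 2 22 26 32 18 16]
t=11: x=[12.6625 11.9774 4.2957 20.8696 26.4451 31.0535 19.4784 16.8131] k=[17 15 2 19 29 27 17 22]
t=12: x=[16.4329 13.9505 4.2212 18.5388 28.4078 26.9106 18.6856 22.4480] k=[16 9 1 14 24 32 18 20]
t=13: x=[15.0853 8.7745 2.5572 13.8255 24.1283 30.9021 19.7851 20.6247] k=[18 11 7 16 27 26 15 19]
t=14: x=[17.0458 11.0407 7.9232 16.2075 26.3947 25.7469 16.6373 19.4416] k=[20 7 5 12 31 30 15 24]
t=15: x=[18.5670 7.6914 5.6371 12.9478 29.8162 29.4884 17.3289 24.1911] k=[22 10 11 12 25 24 20 28]
t=16: x=[20.6058 10.7943 10.9310 12.9478 24.2291 24.2531 21.5220 28.3567] k=[22 9 12 12 28 24 18 32]
t=17: x=[20.5320 10.0305 11.7018 13.2488 26.7974 24.3291 20.0918 31.9712] k=[23 8 16 10 29 27 15 29]

[0.2447, 0.0851, 0.1702, 0.1064, 0.3085, 0.2872, 0.1596, 0.3085]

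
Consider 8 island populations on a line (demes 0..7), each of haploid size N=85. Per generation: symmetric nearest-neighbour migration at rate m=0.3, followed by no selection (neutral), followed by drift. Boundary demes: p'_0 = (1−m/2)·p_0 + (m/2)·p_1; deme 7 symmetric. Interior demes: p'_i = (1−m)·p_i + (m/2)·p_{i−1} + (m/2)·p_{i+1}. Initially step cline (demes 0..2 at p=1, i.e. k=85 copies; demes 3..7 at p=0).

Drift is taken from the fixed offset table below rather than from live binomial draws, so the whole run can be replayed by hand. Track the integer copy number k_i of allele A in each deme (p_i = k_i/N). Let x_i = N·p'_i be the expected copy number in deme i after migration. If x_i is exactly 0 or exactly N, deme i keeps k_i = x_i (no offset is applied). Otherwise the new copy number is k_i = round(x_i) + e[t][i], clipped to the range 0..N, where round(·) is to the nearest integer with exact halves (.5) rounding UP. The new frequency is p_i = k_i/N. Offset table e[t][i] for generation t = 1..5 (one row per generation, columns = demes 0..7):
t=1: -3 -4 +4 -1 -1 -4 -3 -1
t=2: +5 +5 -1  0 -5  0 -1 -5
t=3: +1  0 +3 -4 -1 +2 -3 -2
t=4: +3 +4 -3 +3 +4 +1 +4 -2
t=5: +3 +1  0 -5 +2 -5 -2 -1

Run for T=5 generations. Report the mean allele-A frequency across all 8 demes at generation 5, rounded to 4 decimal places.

0.3824

t=0: k=[85 85 85 0 0 0 0 0]
t=1: x=[85.0000 85.0000 72.2500 12.7500 0.0000 0.0000 0.0000 0.0000] k=[85 85 76 12 0 0 0 0]
t=2: x=[85.0000 83.6500 67.7500 19.8000 1.8000 0.0000 0.0000 0.0000] k=[85 85 67 20 0 0 0 0]
t=3: x=[85.0000 82.3000 62.6500 24.0500 3.0000 0.0000 0.0000 0.0000] k=[85 82 66 20 2 0 0 0]
t=4: x=[84.5500 80.0500 61.5000 24.2000 4.4000 0.3000 0.0000 0.0000] k=[85 84 59 27 8 1 0 0]
t=5: x=[84.8500 80.4000 57.9500 28.9500 9.8000 1.9000 0.1500 0.0000] k=[85 81 58 24 12 0 0 0]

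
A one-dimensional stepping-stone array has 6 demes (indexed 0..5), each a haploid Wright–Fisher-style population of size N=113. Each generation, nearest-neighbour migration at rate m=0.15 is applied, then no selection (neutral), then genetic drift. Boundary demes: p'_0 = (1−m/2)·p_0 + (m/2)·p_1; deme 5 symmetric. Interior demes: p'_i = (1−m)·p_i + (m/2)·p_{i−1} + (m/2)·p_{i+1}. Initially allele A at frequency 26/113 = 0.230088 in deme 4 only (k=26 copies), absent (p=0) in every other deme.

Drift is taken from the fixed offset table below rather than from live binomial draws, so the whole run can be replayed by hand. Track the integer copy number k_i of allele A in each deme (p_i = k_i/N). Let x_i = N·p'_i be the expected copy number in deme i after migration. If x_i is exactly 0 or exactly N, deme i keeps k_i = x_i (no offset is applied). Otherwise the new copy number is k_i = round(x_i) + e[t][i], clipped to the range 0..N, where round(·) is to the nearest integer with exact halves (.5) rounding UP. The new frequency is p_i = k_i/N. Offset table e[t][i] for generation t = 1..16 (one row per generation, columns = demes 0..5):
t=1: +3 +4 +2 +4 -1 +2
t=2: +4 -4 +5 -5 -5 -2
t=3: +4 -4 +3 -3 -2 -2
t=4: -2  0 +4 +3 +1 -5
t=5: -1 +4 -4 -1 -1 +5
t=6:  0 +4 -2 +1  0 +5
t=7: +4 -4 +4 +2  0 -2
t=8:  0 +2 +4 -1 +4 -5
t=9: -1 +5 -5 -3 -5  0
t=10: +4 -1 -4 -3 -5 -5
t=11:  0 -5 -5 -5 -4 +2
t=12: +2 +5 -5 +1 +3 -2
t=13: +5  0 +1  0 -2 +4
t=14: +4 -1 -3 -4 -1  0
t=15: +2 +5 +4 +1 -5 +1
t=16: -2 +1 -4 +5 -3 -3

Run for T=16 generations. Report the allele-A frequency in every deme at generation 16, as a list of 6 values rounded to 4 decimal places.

t=0: k=[0 0 0 0 26 0]
t=1: x=[0.0000 0.0000 0.0000 1.9500 22.1000 1.9500] k=[0 0 0 6 21 4]
t=2: x=[0.0000 0.0000 0.4500 6.6750 18.6000 5.2750] k=[0 0 5 2 14 3]
t=3: x=[0.0000 0.3750 4.4000 3.1250 12.2750 3.8250] k=[0 0 7 0 10 2]
t=4: x=[0.0000 0.5250 5.9500 1.2750 8.6500 2.6000] k=[0 1 10 4 10 0]
t=5: x=[0.0750 1.6000 8.8750 4.9000 8.8000 0.7500] k=[0 6 5 4 8 6]
t=6: x=[0.4500 5.4750 5.0000 4.3750 7.5500 6.1500] k=[0 9 3 5 8 11]
t=7: x=[0.6750 7.8750 3.6000 5.0750 8.0000 10.7750] k=[5 4 8 7 8 9]
t=8: x=[4.9250 4.3750 7.6250 7.1500 8.0000 8.9250] k=[5 6 12 6 12 4]
t=9: x=[5.0750 6.3750 11.1000 6.9000 10.9500 4.6000] k=[4 11 6 4 6 5]
t=10: x=[4.5250 10.1000 6.2250 4.3000 5.7750 5.0750] k=[9 9 2 1 1 0]
t=11: x=[9.0000 8.4750 2.4500 1.0750 0.9250 0.0750] k=[9 3 0 0 0 2]
t=12: x=[8.5500 3.2250 0.2250 0.0000 0.1500 1.8500] k=[11 8 0 0 3 0]
t=13: x=[10.7750 7.6250 0.6000 0.2250 2.5500 0.2250] k=[16 8 2 0 1 4]
t=14: x=[15.4000 8.1500 2.3000 0.2250 1.1500 3.7750] k=[19 7 0 0 0 4]
t=15: x=[18.1000 7.3750 0.5250 0.0000 0.3000 3.7000] k=[20 12 5 0 0 5]
t=16: x=[19.4000 12.0750 5.1500 0.3750 0.3750 4.6250] k=[17 13 1 5 0 2]

[0.1504, 0.1150, 0.0088, 0.0442, 0.0000, 0.0177]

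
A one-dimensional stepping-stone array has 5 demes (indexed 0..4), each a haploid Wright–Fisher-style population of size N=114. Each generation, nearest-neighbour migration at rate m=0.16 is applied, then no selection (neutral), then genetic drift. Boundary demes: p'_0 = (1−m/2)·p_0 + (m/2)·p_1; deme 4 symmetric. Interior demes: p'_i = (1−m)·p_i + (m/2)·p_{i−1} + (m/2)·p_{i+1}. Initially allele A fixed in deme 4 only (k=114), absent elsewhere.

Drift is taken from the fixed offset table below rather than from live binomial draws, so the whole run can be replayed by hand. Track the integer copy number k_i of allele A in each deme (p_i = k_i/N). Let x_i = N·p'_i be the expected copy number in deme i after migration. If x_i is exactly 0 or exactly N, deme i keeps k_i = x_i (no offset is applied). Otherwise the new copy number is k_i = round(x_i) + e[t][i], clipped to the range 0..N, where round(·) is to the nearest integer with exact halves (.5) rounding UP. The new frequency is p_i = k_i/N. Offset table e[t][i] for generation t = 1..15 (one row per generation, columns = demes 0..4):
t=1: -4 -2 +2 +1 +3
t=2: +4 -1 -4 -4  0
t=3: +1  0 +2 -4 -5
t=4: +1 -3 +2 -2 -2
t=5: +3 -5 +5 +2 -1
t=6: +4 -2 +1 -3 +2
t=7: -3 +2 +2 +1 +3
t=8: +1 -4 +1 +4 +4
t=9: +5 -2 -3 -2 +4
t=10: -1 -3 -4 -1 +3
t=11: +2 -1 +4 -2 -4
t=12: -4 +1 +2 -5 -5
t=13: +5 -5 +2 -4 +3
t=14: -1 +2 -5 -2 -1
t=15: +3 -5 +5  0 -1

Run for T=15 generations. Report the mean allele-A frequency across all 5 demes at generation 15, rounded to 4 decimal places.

0.1825

t=0: k=[0 0 0 0 114]
t=1: x=[0.0000 0.0000 0.0000 9.1200 104.8800] k=[0 0 0 10 108]
t=2: x=[0.0000 0.0000 0.8000 17.0400 100.1600] k=[0 0 0 13 100]
t=3: x=[0.0000 0.0000 1.0400 18.9200 93.0400] k=[0 0 3 15 88]
t=4: x=[0.0000 0.2400 3.7200 19.8800 82.1600] k=[0 0 6 18 80]
t=5: x=[0.0000 0.4800 6.4800 22.0000 75.0400] k=[0 0 11 24 74]
t=6: x=[0.0000 0.8800 11.1600 26.9600 70.0000] k=[0 0 12 24 72]
t=7: x=[0.0000 0.9600 12.0000 26.8800 68.1600] k=[0 3 14 28 71]
t=8: x=[0.2400 3.6400 14.2400 30.3200 67.5600] k=[1 0 15 34 72]
t=9: x=[0.9200 1.2800 15.3200 35.5200 68.9600] k=[6 0 12 34 73]
t=10: x=[5.5200 1.4400 12.8000 35.3600 69.8800] k=[5 0 9 34 73]
t=11: x=[4.6000 1.1200 10.2800 35.1200 69.8800] k=[7 0 14 33 66]
t=12: x=[6.4400 1.6800 14.4000 34.1200 63.3600] k=[2 3 16 29 58]
t=13: x=[2.0800 3.9600 16.0000 30.2800 55.6800] k=[7 0 18 26 59]
t=14: x=[6.4400 2.0000 17.2000 28.0000 56.3600] k=[5 4 12 26 55]
t=15: x=[4.9200 4.7200 12.4800 27.2000 52.6800] k=[8 0 17 27 52]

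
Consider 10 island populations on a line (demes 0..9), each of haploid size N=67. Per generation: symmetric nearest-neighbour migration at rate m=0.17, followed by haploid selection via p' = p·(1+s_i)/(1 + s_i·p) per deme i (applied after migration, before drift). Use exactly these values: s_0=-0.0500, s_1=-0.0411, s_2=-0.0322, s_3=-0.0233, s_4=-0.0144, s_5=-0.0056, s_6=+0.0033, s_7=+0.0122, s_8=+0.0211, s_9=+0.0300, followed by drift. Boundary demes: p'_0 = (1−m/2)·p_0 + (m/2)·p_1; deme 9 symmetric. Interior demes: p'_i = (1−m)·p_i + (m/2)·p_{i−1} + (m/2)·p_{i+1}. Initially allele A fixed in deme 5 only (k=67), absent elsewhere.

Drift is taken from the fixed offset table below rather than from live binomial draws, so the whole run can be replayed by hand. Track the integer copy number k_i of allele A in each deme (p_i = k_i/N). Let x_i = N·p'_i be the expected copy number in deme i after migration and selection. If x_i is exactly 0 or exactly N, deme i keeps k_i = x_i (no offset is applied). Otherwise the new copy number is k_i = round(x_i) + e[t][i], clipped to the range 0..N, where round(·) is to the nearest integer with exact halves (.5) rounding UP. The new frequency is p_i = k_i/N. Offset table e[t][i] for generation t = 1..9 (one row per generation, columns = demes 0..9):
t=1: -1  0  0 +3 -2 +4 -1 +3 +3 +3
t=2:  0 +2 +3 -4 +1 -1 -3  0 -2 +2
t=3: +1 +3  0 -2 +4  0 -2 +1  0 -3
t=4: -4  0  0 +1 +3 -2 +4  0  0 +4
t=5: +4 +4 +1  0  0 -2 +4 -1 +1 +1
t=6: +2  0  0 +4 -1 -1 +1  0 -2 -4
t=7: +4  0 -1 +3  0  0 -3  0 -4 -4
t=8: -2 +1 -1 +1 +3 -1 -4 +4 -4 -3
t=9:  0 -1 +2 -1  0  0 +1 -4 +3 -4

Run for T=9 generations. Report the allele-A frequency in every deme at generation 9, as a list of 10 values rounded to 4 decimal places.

t=0: k=[0 0 0 0 0 67 0 0 0 0]
t=1: x=[0.0000 0.0000 0.0000 0.0000 5.6199 55.5568 5.7122 0.0000 0.0000 0.0000] k=[0 0 0 0 4 60 5 0 0 0]
t=2: x=[0.0000 0.0000 0.0000 0.3321 8.3138 50.4952 9.2763 0.4302 0.0000 0.0000] k=[0 0 0 0 9 49 6 0 0 0]
t=3: x=[0.0000 0.0000 0.0000 0.7474 11.4962 41.8569 9.1710 0.5162 0.0000 0.0000] k=[0 0 0 0 15 42 7 2 0 0]
t=4: x=[0.0000 0.0000 0.0000 1.2458 15.8439 36.6368 9.5770 2.2816 0.1736 0.0000] k=[0 0 0 2 19 35 14 2 0 0]
t=5: x=[0.0000 0.0000 0.1645 3.2023 18.7187 31.7612 14.8030 2.8833 0.1736 0.0000] k=[0 0 1 3 19 30 19 2 1 0]
t=6: x=[0.0000 0.0815 1.0506 4.0983 18.3809 28.0384 18.5341 3.3989 1.0208 0.0875] k=[0 0 1 8 17 27 20 3 0 0]
t=7: x=[0.0000 0.0815 1.4624 8.0024 16.9010 25.4663 19.1951 4.2379 0.2604 0.0000] k=[0 0 0 11 17 25 16 4 0 0]
t=8: x=[0.0000 0.0000 0.9053 10.3667 16.9854 23.4693 15.7847 4.7331 0.3471 0.0000] k=[0 0 0 11 20 22 12 9 0 0]
t=9: x=[0.0000 0.0000 0.9053 10.6176 19.2057 20.8992 12.6287 8.5803 0.7810 0.0000] k=[0 0 3 10 19 21 14 5 4 0]

[0.0000, 0.0000, 0.0448, 0.1493, 0.2836, 0.3134, 0.2090, 0.0746, 0.0597, 0.0000]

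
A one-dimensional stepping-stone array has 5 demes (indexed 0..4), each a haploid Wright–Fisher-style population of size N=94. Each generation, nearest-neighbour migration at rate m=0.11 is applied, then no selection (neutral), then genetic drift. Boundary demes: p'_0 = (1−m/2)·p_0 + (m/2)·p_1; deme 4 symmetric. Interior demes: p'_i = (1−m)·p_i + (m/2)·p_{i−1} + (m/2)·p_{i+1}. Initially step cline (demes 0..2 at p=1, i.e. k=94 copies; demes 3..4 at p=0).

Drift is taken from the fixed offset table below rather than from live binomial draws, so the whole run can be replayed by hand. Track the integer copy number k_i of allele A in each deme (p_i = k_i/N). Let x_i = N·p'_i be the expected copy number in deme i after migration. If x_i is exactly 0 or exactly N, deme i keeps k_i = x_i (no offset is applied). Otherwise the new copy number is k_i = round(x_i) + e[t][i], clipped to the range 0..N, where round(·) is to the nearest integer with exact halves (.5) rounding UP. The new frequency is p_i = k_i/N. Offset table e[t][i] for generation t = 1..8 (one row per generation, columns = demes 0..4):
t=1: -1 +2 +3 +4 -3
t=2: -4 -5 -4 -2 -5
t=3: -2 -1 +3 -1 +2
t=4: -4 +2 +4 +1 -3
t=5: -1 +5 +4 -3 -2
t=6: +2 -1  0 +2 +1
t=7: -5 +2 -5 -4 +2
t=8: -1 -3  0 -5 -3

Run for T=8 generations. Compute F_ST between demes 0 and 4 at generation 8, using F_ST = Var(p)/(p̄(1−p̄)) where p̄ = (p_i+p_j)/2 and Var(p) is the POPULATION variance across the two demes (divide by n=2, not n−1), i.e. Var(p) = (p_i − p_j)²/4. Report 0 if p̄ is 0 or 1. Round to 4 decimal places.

t=0: k=[94 94 94 0 0]
t=1: x=[94.0000 94.0000 88.8300 5.1700 0.0000] k=[94 94 92 9 0]
t=2: x=[94.0000 93.8900 87.5450 13.0700 0.4950] k=[94 89 84 11 0]
t=3: x=[93.7250 89.0000 80.2600 14.4100 0.6050] k=[92 88 83 13 3]
t=4: x=[91.7800 87.9450 79.4250 16.3000 3.5500] k=[88 90 83 17 1]
t=5: x=[88.1100 89.5050 79.7550 19.7500 1.8800] k=[87 94 84 17 0]
t=6: x=[87.3850 93.0650 80.8650 19.7500 0.9350] k=[89 92 81 22 2]
t=7: x=[89.1650 91.2300 78.3600 24.1450 3.1000] k=[84 93 73 20 5]
t=8: x=[84.4950 91.4050 71.1850 22.0900 5.8250] k=[83 88 71 17 3]

0.7296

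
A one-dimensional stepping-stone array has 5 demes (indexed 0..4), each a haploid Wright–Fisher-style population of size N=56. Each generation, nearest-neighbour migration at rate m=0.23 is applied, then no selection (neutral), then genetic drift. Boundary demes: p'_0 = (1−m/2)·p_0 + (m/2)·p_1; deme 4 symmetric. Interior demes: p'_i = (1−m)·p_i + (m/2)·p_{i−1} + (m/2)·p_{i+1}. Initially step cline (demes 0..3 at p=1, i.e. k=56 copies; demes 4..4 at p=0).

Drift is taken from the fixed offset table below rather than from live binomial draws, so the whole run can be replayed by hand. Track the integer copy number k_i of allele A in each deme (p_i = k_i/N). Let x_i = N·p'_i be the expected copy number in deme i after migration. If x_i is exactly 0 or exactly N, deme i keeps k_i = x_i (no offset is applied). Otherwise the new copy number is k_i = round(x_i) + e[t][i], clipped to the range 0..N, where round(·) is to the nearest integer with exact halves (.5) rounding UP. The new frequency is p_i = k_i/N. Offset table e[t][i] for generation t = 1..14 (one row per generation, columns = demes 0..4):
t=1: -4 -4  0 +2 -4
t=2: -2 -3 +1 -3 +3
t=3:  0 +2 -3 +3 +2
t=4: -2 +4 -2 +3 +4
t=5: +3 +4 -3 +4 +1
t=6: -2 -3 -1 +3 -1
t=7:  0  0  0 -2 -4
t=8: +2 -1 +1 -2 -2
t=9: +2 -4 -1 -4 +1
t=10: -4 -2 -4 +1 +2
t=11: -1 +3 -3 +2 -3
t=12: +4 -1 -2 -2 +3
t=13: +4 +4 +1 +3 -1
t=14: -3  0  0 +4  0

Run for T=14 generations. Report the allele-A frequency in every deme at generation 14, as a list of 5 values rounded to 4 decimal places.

[0.9286, 0.8929, 0.7321, 0.7679, 0.6250]

t=0: k=[56 56 56 56 0]
t=1: x=[56.0000 56.0000 56.0000 49.5600 6.4400] k=[56 56 56 52 2]
t=2: x=[56.0000 56.0000 55.5400 46.7100 7.7500] k=[56 56 56 44 11]
t=3: x=[56.0000 56.0000 54.6200 41.5850 14.7950] k=[56 56 52 45 17]
t=4: x=[56.0000 55.5400 51.6550 42.5850 20.2200] k=[56 56 50 46 24]
t=5: x=[56.0000 55.3100 50.2300 43.9300 26.5300] k=[56 56 47 48 28]
t=6: x=[56.0000 54.9650 48.1500 45.5850 30.3000] k=[56 52 47 49 29]
t=7: x=[55.5400 51.8850 47.8050 46.4700 31.3000] k=[56 52 48 44 27]
t=8: x=[55.5400 52.0000 48.0000 42.5050 28.9550] k=[56 51 49 41 27]
t=9: x=[55.4250 51.3450 48.3100 40.3100 28.6100] k=[56 47 47 36 30]
t=10: x=[54.9650 48.0350 45.7350 36.5750 30.6900] k=[51 46 42 38 33]
t=11: x=[50.4250 46.1150 42.0000 37.8850 33.5750] k=[49 49 39 40 31]
t=12: x=[49.0000 47.8500 40.2650 38.8500 32.0350] k=[53 47 38 37 35]
t=13: x=[52.3100 46.6550 38.9200 36.8850 35.2300] k=[56 51 40 40 34]
t=14: x=[55.4250 50.3100 41.2650 39.3100 34.6900] k=[52 50 41 43 35]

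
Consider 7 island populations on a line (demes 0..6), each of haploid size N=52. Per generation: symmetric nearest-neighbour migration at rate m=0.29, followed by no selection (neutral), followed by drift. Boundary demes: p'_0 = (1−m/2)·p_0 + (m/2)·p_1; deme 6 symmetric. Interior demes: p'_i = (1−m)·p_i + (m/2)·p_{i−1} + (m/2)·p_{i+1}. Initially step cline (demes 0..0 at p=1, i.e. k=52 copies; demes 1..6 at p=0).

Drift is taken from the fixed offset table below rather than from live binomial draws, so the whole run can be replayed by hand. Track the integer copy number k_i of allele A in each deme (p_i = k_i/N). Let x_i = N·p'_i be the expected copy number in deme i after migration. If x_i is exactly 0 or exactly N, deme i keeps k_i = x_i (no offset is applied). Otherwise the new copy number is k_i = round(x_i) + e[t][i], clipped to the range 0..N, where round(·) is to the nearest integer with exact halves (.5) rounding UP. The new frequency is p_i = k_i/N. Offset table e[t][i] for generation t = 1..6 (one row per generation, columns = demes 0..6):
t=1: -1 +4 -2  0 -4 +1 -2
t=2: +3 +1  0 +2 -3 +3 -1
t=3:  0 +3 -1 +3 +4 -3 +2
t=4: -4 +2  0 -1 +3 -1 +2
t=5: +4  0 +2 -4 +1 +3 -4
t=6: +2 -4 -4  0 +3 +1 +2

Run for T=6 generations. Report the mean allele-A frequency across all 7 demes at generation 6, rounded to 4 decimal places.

t=0: k=[52 0 0 0 0 0 0]
t=1: x=[44.4600 7.5400 0.0000 0.0000 0.0000 0.0000 0.0000] k=[43 12 0 0 0 0 0]
t=2: x=[38.5050 14.7550 1.7400 0.0000 0.0000 0.0000 0.0000] k=[42 16 2 0 0 0 0]
t=3: x=[38.2300 17.7400 3.7400 0.2900 0.0000 0.0000 0.0000] k=[38 21 3 3 0 0 0]
t=4: x=[35.5350 20.8550 5.6100 2.5650 0.4350 0.0000 0.0000] k=[32 23 6 2 3 0 0]
t=5: x=[30.6950 21.8400 7.8850 2.7250 2.4200 0.4350 0.0000] k=[35 22 10 0 3 3 0]
t=6: x=[33.1150 22.1450 10.2900 1.8850 2.5650 2.5650 0.4350] k=[35 18 6 2 6 4 2]

0.2005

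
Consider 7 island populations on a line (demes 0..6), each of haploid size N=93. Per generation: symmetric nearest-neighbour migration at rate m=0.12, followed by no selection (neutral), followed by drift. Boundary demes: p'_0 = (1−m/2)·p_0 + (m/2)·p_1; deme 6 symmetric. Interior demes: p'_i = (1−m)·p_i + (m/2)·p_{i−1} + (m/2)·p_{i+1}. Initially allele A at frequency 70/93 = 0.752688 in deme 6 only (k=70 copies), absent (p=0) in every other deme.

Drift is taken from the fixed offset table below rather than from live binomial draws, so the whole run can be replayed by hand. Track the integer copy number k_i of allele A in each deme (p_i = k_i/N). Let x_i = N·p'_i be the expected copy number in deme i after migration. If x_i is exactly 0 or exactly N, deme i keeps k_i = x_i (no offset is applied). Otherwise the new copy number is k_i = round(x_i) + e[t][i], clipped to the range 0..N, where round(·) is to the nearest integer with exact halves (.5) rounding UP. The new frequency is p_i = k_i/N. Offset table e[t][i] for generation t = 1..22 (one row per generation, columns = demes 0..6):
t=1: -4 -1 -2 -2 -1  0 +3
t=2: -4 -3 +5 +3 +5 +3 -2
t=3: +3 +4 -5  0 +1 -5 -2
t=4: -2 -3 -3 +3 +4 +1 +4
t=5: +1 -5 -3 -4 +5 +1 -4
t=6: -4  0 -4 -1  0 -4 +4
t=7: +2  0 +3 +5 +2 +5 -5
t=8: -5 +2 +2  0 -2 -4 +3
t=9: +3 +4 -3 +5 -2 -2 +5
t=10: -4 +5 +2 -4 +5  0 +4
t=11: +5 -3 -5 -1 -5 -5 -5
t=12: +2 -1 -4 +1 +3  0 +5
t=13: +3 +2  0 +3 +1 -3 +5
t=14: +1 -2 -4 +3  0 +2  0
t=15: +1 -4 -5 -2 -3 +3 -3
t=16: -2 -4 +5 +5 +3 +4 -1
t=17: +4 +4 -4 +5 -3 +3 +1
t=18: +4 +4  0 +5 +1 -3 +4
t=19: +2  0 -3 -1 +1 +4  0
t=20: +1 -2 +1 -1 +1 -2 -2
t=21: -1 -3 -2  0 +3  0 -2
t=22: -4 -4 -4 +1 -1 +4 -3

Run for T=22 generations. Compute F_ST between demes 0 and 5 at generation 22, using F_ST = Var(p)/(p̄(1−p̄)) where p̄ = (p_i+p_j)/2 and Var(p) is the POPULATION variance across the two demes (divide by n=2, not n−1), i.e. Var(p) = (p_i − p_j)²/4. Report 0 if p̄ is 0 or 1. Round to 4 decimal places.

t=0: k=[0 0 0 0 0 0 70]
t=1: x=[0.0000 0.0000 0.0000 0.0000 0.0000 4.2000 65.8000] k=[0 0 0 0 0 4 69]
t=2: x=[0.0000 0.0000 0.0000 0.0000 0.2400 7.6600 65.1000] k=[0 0 0 0 5 11 63]
t=3: x=[0.0000 0.0000 0.0000 0.3000 5.0600 13.7600 59.8800] k=[0 0 0 0 6 9 58]
t=4: x=[0.0000 0.0000 0.0000 0.3600 5.8200 11.7600 55.0600] k=[0 0 0 3 10 13 59]
t=5: x=[0.0000 0.0000 0.1800 3.2400 9.7600 15.5800 56.2400] k=[0 0 0 0 15 17 52]
t=6: x=[0.0000 0.0000 0.0000 0.9000 14.2200 18.9800 49.9000] k=[0 0 0 0 14 15 54]
t=7: x=[0.0000 0.0000 0.0000 0.8400 13.2200 17.2800 51.6600] k=[0 0 0 6 15 22 47]
t=8: x=[0.0000 0.0000 0.3600 6.1800 14.8800 23.0800 45.5000] k=[0 0 2 6 13 19 49]
t=9: x=[0.0000 0.1200 2.1200 6.1800 12.9400 20.4400 47.2000] k=[0 4 0 11 11 18 52]
t=10: x=[0.2400 3.5200 0.9000 10.3400 11.4200 19.6200 49.9600] k=[0 9 3 6 16 20 54]
t=11: x=[0.5400 8.1000 3.5400 6.4200 15.6400 21.8000 51.9600] k=[6 5 0 5 11 17 47]
t=12: x=[5.9400 4.7600 0.6000 5.0600 11.0000 18.4400 45.2000] k=[8 4 0 6 14 18 50]
t=13: x=[7.7600 4.0000 0.6000 6.1200 13.7600 19.6800 48.0800] k=[11 6 1 9 15 17 53]
t=14: x=[10.7000 6.0000 1.7800 8.8800 14.7600 19.0400 50.8400] k=[12 4 0 12 15 21 51]
t=15: x=[11.5200 4.2400 0.9600 11.4600 15.1800 22.4400 49.2000] k=[13 0 0 9 12 25 46]
t=16: x=[12.2200 0.7800 0.5400 8.6400 12.6000 25.4800 44.7400] k=[10 0 6 14 16 29 44]
t=17: x=[9.4000 0.9600 6.1200 13.6400 16.6600 29.1200 43.1000] k=[13 5 2 19 14 32 44]
t=18: x=[12.5200 5.3000 3.2000 17.6800 15.3800 31.6400 43.2800] k=[17 9 3 23 16 29 47]
t=19: x=[16.5200 9.1200 4.5600 21.3800 17.2000 29.3000 45.9200] k=[19 9 2 20 18 33 46]
t=20: x=[18.4000 9.1800 3.5000 18.8000 19.0200 32.8800 45.2200] k=[19 7 5 18 20 31 43]
t=21: x=[18.2800 7.6000 5.9000 17.3400 20.5400 31.0600 42.2800] k=[17 5 4 17 24 31 40]
t=22: x=[16.2800 5.6600 4.8400 16.6400 24.0000 31.1200 39.4600] k=[12 2 1 18 23 35 36]

0.0810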